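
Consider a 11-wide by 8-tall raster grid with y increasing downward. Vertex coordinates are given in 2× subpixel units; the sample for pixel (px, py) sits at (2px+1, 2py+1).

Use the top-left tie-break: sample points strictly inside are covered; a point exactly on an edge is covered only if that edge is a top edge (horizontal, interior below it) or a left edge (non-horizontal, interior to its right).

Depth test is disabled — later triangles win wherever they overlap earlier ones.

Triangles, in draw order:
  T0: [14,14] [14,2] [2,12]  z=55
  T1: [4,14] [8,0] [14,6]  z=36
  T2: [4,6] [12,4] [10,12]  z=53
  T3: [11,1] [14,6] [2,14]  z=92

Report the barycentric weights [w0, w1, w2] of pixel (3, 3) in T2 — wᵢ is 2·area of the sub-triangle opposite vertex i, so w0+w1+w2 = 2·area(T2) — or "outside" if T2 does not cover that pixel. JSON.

T0:
  2·area = 144  (B↔C swapped to make it positive)
  edge (14, 14)→(2, 12): d=(-12,-2) top-left  bias=+0
  edge (2, 12)→(14, 2): d=(12,-10) top-left  bias=+0
  edge (14, 2)→(14, 14): d=(0,12) right/bottom  bias=-1
    (6,1)@(13, 3): e=[130,2,12] → #
    (7,1)@(15, 3): e=[134,22,-12] → ·
    (5,2)@(11, 5): e=[102,6,36] → #
    (7,2)@(15, 5): e=[110,46,-12] → ·
    (4,3)@(9, 7): e=[74,10,60] → #
    (7,3)@(15, 7): e=[86,70,-12] → ·
    (3,4)@(7, 9): e=[46,14,84] → #
    (7,4)@(15, 9): e=[62,94,-12] → ·
    (2,5)@(5, 11): e=[18,18,108] → #
    (7,5)@(15, 11): e=[38,118,-12] → ·
    (2,6)@(5, 13): e=[-6,42,108] → ·
    (3,6)@(7, 13): e=[-2,62,84] → ·
  covered (18 px):
    · · · · · · · · · · ·
    · · · · · · # · · · ·
    · · · · · # # · · · ·
    · · · · # # # · · · ·
    · · · # # # # · · · ·
    · · # # # # # · · · ·
    · · · · # # # · · · ·
    · · · · · · · · · · ·
T1:
  2·area = 108
  edge (4, 14)→(8, 0): d=(4,-14) top-left  bias=+0
  edge (8, 0)→(14, 6): d=(6,6) right/bottom  bias=-1
  edge (14, 6)→(4, 14): d=(-10,8) right/bottom  bias=-1
    (4,0)@(9, 1): e=[18,0,90] → ·  [on edge]
    (4,1)@(9, 3): e=[26,12,70] → #
    (5,1)@(11, 3): e=[54,0,54] → ·  [on edge]
    (3,2)@(7, 5): e=[6,36,66] → #
    (5,2)@(11, 5): e=[62,12,34] → #
    (6,2)@(13, 5): e=[90,0,18] → ·  [on edge]
    (3,3)@(7, 7): e=[14,48,46] → #
    (6,3)@(13, 7): e=[98,12,-2] → ·
    (7,3)@(15, 7): e=[126,0,-18] → ·  [on edge]
    (3,4)@(7, 9): e=[22,60,26] → #
    (5,4)@(11, 9): e=[78,36,-6] → ·
    (8,4)@(17, 9): e=[162,0,-54] → ·  [on edge]
    (9,5)@(19, 11): e=[198,0,-90] → ·  [on edge]
    (10,6)@(21, 13): e=[234,0,-126] → ·  [on edge]
  covered (12 px):
    · · · · · · · · · · ·
    · · · · # · · · · · ·
    · · · # # # · · · · ·
    · · · # # # · · · · ·
    · · · # # · · · · · ·
    · · # # · · · · · · ·
    · · # · · · · · · · ·
    · · · · · · · · · · ·
T2:
  2·area = 60
  edge (4, 6)→(12, 4): d=(8,-2) top-left  bias=+0
  edge (12, 4)→(10, 12): d=(-2,8) right/bottom  bias=-1
  edge (10, 12)→(4, 6): d=(-6,-6) top-left  bias=+0
    (0,1)@(1, 3): e=[-30,90,0] → ·  [on edge]
    (1,2)@(3, 5): e=[-10,70,0] → ·  [on edge]
    (4,2)@(9, 5): e=[2,22,36] → #
    (5,2)@(11, 5): e=[6,6,48] → #
    (6,2)@(13, 5): e=[10,-10,60] → ·
    (2,3)@(5, 7): e=[10,50,0] → #  [on edge]
    (3,3)@(7, 7): e=[14,34,12] → #
    (6,3)@(13, 7): e=[26,-14,48] → ·
    (2,4)@(5, 9): e=[26,46,-12] → ·
    (3,4)@(7, 9): e=[30,30,0] → #  [on edge]
    (5,4)@(11, 9): e=[38,-2,24] → ·
    (3,5)@(7, 11): e=[46,26,-12] → ·
    (4,5)@(9, 11): e=[50,10,0] → #  [on edge]
    (5,6)@(11, 13): e=[70,-10,0] → ·  [on edge]
    (6,7)@(13, 15): e=[90,-30,0] → ·  [on edge]
  covered (9 px):
    · · · · · · · · · · ·
    · · · · · · · · · · ·
    · · · · # # · · · · ·
    · · # # # # · · · · ·
    · · · # # · · · · · ·
    · · · · # · · · · · ·
    · · · · · · · · · · ·
    · · · · · · · · · · ·
T3:
  2·area = 84
  edge (11, 1)→(14, 6): d=(3,5) right/bottom  bias=-1
  edge (14, 6)→(2, 14): d=(-12,8) right/bottom  bias=-1
  edge (2, 14)→(11, 1): d=(9,-13) top-left  bias=+0
    (5,0)@(11, 1): e=[0,84,0] → ·  [on edge]
    (5,1)@(11, 3): e=[6,60,18] → #
    (6,1)@(13, 3): e=[-4,44,44] → ·
    (4,2)@(9, 5): e=[22,52,10] → #
    (6,2)@(13, 5): e=[2,20,62] → #
    (7,2)@(15, 5): e=[-8,4,88] → ·
    (3,3)@(7, 7): e=[38,44,2] → #
    (6,3)@(13, 7): e=[8,-4,80] → ·
    (3,4)@(7, 9): e=[44,20,20] → #
    (5,4)@(11, 9): e=[24,-12,72] → ·
    (2,5)@(5, 11): e=[60,12,12] → #
    (3,5)@(7, 11): e=[50,-4,38] → ·
    (8,5)@(17, 11): e=[0,-84,168] → ·  [on edge]
  covered (11 px):
    · · · · · · · · · · ·
    · · · · · # · · · · ·
    · · · · # # # · · · ·
    · · · # # # · · · · ·
    · · · # # · · · · · ·
    · · # · · · · · · · ·
    · # · · · · · · · · ·
    · · · · · · · · · · ·

Answer: [34,12,14]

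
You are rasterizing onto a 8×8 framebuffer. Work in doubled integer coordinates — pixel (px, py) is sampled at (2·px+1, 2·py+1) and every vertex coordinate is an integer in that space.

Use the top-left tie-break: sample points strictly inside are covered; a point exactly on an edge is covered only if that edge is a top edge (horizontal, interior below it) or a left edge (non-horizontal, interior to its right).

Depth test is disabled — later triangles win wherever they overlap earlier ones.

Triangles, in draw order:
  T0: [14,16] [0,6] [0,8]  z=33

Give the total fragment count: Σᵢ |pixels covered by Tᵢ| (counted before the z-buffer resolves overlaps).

T0:
  2·area = 28  (B↔C swapped to make it positive)
  edge (14, 16)→(0, 8): d=(-14,-8) top-left  bias=+0
  edge (0, 8)→(0, 6): d=(0,-2) top-left  bias=+0
  edge (0, 6)→(14, 16): d=(14,10) right/bottom  bias=-1
    (0,3)@(1, 7): e=[22,2,4] → █
    (1,3)@(3, 7): e=[38,6,-16] → ·
    (0,4)@(1, 9): e=[-6,2,32] → ·
    (1,4)@(3, 9): e=[10,6,12] → █
    (2,4)@(5, 9): e=[26,10,-8] → ·
    (1,5)@(3, 11): e=[-18,6,40] → ·
    (3,5)@(7, 11): e=[14,14,0] → ·  [on edge]
    (4,6)@(9, 13): e=[2,18,8] → █
    (5,6)@(11, 13): e=[18,22,-12] → ·
    (4,7)@(9, 15): e=[-26,18,36] → ·
  covered (3 px):
    · · · · · · · ·
    · · · · · · · ·
    · · · · · · · ·
    █ · · · · · · ·
    · █ · · · · · ·
    · · · · · · · ·
    · · · · █ · · ·
    · · · · · · · ·

Answer: 3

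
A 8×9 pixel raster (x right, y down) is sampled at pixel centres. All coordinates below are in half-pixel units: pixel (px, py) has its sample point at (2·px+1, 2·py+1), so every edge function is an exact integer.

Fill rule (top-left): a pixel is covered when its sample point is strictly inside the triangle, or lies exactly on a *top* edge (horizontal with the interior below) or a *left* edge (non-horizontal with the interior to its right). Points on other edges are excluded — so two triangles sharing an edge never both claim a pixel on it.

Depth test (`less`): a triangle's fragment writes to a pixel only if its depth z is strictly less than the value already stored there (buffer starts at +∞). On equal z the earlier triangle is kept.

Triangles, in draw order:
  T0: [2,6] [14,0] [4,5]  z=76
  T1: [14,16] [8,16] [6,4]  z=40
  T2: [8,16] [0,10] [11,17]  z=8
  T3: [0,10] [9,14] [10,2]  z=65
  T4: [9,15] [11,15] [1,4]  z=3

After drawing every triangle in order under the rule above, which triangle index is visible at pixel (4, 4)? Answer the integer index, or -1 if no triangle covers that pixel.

T0:
  degenerate (2·area = 0) — covers nothing
T1:
  2·area = 72
  edge (14, 16)→(8, 16): d=(-6,0) right/bottom  bias=-1
  edge (8, 16)→(6, 4): d=(-2,-12) top-left  bias=+0
  edge (6, 4)→(14, 16): d=(8,12) right/bottom  bias=-1
    (3,3)@(7, 7): e=[54,6,12] → █
    (4,3)@(9, 7): e=[54,30,-12] → ·
    (3,4)@(7, 9): e=[42,2,28] → █
    (4,4)@(9, 9): e=[42,26,4] → █
    (5,4)@(11, 9): e=[42,50,-20] → ·
    (3,5)@(7, 11): e=[30,-2,44] → ·
    (4,5)@(9, 11): e=[30,22,20] → █
    (5,5)@(11, 11): e=[30,46,-4] → ·
    (4,6)@(9, 13): e=[18,18,36] → █
    (5,6)@(11, 13): e=[18,42,12] → █
    (6,6)@(13, 13): e=[18,66,-12] → ·
    (4,7)@(9, 15): e=[6,14,52] → █
  covered (9 px):
    · · · · · · · ·
    · · · · · · · ·
    · · · · · · · ·
    · · · █ · · · ·
    · · · █ █ · · ·
    · · · · █ · · ·
    · · · · █ █ · ·
    · · · · █ █ █ ·
    · · · · · · · ·
T2:
  2·area = 10
  edge (8, 16)→(0, 10): d=(-8,-6) top-left  bias=+0
  edge (0, 10)→(11, 17): d=(11,7) right/bottom  bias=-1
  edge (11, 17)→(8, 16): d=(-3,-1) top-left  bias=+0
    (2,7)@(5, 15): e=[-10,20,0] → ·  [on edge]
    (3,7)@(7, 15): e=[2,6,2] → █
    (4,7)@(9, 15): e=[14,-8,4] → ·
    (3,8)@(7, 17): e=[-14,28,-4] → ·
    (5,8)@(11, 17): e=[10,0,0] → ·  [on edge]
  covered (1 px):
    · · · · · · · ·
    · · · · · · · ·
    · · · · · · · ·
    · · · · · · · ·
    · · · · · · · ·
    · · · · · · · ·
    · · · · · · · ·
    · · · █ · · · ·
    · · · · · · · ·
T3:
  2·area = 112  (B↔C swapped to make it positive)
  edge (0, 10)→(10, 2): d=(10,-8) top-left  bias=+0
  edge (10, 2)→(9, 14): d=(-1,12) right/bottom  bias=-1
  edge (9, 14)→(0, 10): d=(-9,-4) top-left  bias=+0
    (4,1)@(9, 3): e=[2,11,99] → █
    (5,1)@(11, 3): e=[18,-13,107] → ·
    (3,2)@(7, 5): e=[6,33,73] → █
    (5,2)@(11, 5): e=[38,-15,89] → ·
    (2,3)@(5, 7): e=[10,55,47] → █
    (5,3)@(11, 7): e=[58,-17,71] → ·
    (1,4)@(3, 9): e=[14,77,21] → █
    (5,4)@(11, 9): e=[78,-19,53] → ·
    (1,5)@(3, 11): e=[34,75,3] → █
    (5,5)@(11, 11): e=[98,-21,35] → ·
    (1,6)@(3, 13): e=[54,73,-15] → ·
    (2,6)@(5, 13): e=[70,49,-7] → ·
  covered (16 px):
    · · · · · · · ·
    · · · · █ · · ·
    · · · █ █ · · ·
    · · █ █ █ · · ·
    · █ █ █ █ · · ·
    · █ █ █ █ · · ·
    · · · █ █ · · ·
    · · · · · · · ·
    · · · · · · · ·
T4:
  2·area = 22  (B↔C swapped to make it positive)
  edge (9, 15)→(1, 4): d=(-8,-11) top-left  bias=+0
  edge (1, 4)→(11, 15): d=(10,11) right/bottom  bias=-1
  edge (11, 15)→(9, 15): d=(-2,0) right/bottom  bias=-1
    (2,4)@(5, 9): e=[4,6,12] → █
    (3,4)@(7, 9): e=[26,-16,12] → ·
    (2,5)@(5, 11): e=[-12,26,8] → ·
    (3,5)@(7, 11): e=[10,4,8] → █
    (4,5)@(9, 11): e=[32,-18,8] → ·
    (3,6)@(7, 13): e=[-6,24,4] → ·
    (4,6)@(9, 13): e=[16,2,4] → █
    (5,6)@(11, 13): e=[38,-20,4] → ·
    (0,7)@(1, 15): e=[-88,110,0] → ·  [on edge]
    (1,7)@(3, 15): e=[-66,88,0] → ·  [on edge]
    (2,7)@(5, 15): e=[-44,66,0] → ·  [on edge]
    (3,7)@(7, 15): e=[-22,44,0] → ·  [on edge]
    (4,7)@(9, 15): e=[0,22,0] → ·  [on edge]
    (5,7)@(11, 15): e=[22,0,0] → ·  [on edge]
    (6,7)@(13, 15): e=[44,-22,0] → ·  [on edge]
    (7,7)@(15, 15): e=[66,-44,0] → ·  [on edge]
  covered (3 px):
    · · · · · · · ·
    · · · · · · · ·
    · · · · · · · ·
    · · · · · · · ·
    · · █ · · · · ·
    · · · █ · · · ·
    · · · · █ · · ·
    · · · · · · · ·
    · · · · · · · ·

Z-buffer (winner per pixel, '.' = empty):
  . . . . . . . .
  . . . . 3 . . .
  . . . 3 3 . . .
  . . 3 1 3 . . .
  . 3 4 1 1 . . .
  . 3 3 4 1 . . .
  . . . 3 4 1 . .
  . . . 2 1 1 1 .
  . . . . . . . .

Result: 1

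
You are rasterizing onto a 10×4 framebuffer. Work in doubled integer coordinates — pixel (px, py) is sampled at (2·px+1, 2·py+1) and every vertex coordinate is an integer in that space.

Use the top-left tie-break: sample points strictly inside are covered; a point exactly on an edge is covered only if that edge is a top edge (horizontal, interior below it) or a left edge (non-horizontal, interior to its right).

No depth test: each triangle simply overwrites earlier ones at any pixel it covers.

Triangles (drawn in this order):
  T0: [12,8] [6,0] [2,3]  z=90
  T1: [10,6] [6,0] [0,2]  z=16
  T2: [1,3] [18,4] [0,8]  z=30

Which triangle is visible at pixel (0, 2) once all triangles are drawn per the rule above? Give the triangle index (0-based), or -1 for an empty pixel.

T0:
  2·area = 50  (B↔C swapped to make it positive)
  edge (12, 8)→(2, 3): d=(-10,-5) top-left  bias=+0
  edge (2, 3)→(6, 0): d=(4,-3) top-left  bias=+0
  edge (6, 0)→(12, 8): d=(6,8) right/bottom  bias=-1
    (2,0)@(5, 1): e=[35,1,14] → X
    (3,0)@(7, 1): e=[45,7,-2] → .
    (1,1)@(3, 3): e=[5,3,42] → X
    (3,1)@(7, 3): e=[25,15,10] → X
    (4,1)@(9, 3): e=[35,21,-6] → .
    (1,2)@(3, 5): e=[-15,11,54] → .
    (2,2)@(5, 5): e=[-5,17,38] → .
    (3,2)@(7, 5): e=[5,23,22] → X
    (4,2)@(9, 5): e=[15,29,6] → X
    (5,2)@(11, 5): e=[25,35,-10] → .
    (3,3)@(7, 7): e=[-15,31,34] → .
    (4,3)@(9, 7): e=[-5,37,18] → .
  covered (7 px):
    . . X . . . . . . .
    . X X X . . . . . .
    . . . X X . . . . .
    . . . . . X . . . .
T1:
  2·area = 44  (B↔C swapped to make it positive)
  edge (10, 6)→(0, 2): d=(-10,-4) top-left  bias=+0
  edge (0, 2)→(6, 0): d=(6,-2) top-left  bias=+0
  edge (6, 0)→(10, 6): d=(4,6) right/bottom  bias=-1
    (1,0)@(3, 1): e=[22,0,22] → X  [on edge]
    (2,0)@(5, 1): e=[30,4,10] → X
    (3,0)@(7, 1): e=[38,8,-2] → .
    (1,1)@(3, 3): e=[2,12,30] → X
    (3,1)@(7, 3): e=[18,20,6] → X
    (4,1)@(9, 3): e=[26,24,-6] → .
    (1,2)@(3, 5): e=[-18,24,38] → .
    (2,2)@(5, 5): e=[-10,28,26] → .
    (3,2)@(7, 5): e=[-2,32,14] → .
    (4,2)@(9, 5): e=[6,36,2] → X
    (5,2)@(11, 5): e=[14,40,-10] → .
    (4,3)@(9, 7): e=[-14,48,10] → .
  covered (6 px):
    . X X . . . . . . .
    . X X X . . . . . .
    . . . . X . . . . .
    . . . . . . . . . .
T2:
  2·area = 86
  edge (1, 3)→(18, 4): d=(17,1) right/bottom  bias=-1
  edge (18, 4)→(0, 8): d=(-18,4) right/bottom  bias=-1
  edge (0, 8)→(1, 3): d=(1,-5) top-left  bias=+0
    (0,1)@(1, 3): e=[0,86,0] → .  [on edge]
    (0,2)@(1, 5): e=[34,50,2] → X
    (1,2)@(3, 5): e=[32,42,12] → X
    (2,2)@(5, 5): e=[30,34,22] → X
    (3,2)@(7, 5): e=[28,26,32] → X
    (4,2)@(9, 5): e=[26,18,42] → X
    (5,2)@(11, 5): e=[24,10,52] → X
    (6,2)@(13, 5): e=[22,2,62] → X
    (7,2)@(15, 5): e=[20,-6,72] → .
    (0,3)@(1, 7): e=[68,14,4] → X
    (2,3)@(5, 7): e=[64,-2,24] → .
    (3,3)@(7, 7): e=[62,-10,34] → .
  covered (9 px):
    . . . . . . . . . .
    . . . . . . . . . .
    X X X X X X X . . .
    X X . . . . . . . .

Z-buffer (winner per pixel, '.' = empty):
  . 1 1 . . . . . . .
  . 1 1 1 . . . . . .
  2 2 2 2 2 2 2 . . .
  2 2 . . . 0 . . . .

Result: 2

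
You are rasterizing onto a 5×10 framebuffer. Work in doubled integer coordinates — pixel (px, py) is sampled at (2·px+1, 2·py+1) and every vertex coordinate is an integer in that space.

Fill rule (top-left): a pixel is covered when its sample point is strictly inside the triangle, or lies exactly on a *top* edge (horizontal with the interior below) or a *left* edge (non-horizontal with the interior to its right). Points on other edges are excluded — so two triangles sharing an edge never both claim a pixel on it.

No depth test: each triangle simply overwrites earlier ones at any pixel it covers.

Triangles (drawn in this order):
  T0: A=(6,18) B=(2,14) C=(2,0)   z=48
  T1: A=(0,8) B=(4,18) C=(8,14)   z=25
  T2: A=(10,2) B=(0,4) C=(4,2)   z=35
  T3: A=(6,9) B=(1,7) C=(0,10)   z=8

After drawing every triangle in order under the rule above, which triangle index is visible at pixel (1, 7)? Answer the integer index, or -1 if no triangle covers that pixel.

T0:
  2·area = 56
  edge (6, 18)→(2, 14): d=(-4,-4) top-left  bias=+0
  edge (2, 14)→(2, 0): d=(0,-14) top-left  bias=+0
  edge (2, 0)→(6, 18): d=(4,18) right/bottom  bias=-1
    (1,2)@(3, 5): e=[40,14,2] → #
    (2,2)@(5, 5): e=[48,42,-34] → ·
    (1,3)@(3, 7): e=[32,14,10] → #
    (2,3)@(5, 7): e=[40,42,-26] → ·
    (1,4)@(3, 9): e=[24,14,18] → #
    (2,4)@(5, 9): e=[32,42,-18] → ·
    (1,5)@(3, 11): e=[16,14,26] → #
    (2,5)@(5, 11): e=[24,42,-10] → ·
    (0,6)@(1, 13): e=[0,-14,70] → ·  [on edge]
    (1,6)@(3, 13): e=[8,14,34] → #
    (2,6)@(5, 13): e=[16,42,-2] → ·
    (1,7)@(3, 15): e=[0,14,42] → #  [on edge]
    (2,8)@(5, 17): e=[0,42,14] → #  [on edge]
    (3,9)@(7, 19): e=[0,70,-14] → ·  [on edge]
  covered (8 px):
    · · · · ·
    · · · · ·
    · # · · ·
    · # · · ·
    · # · · ·
    · # · · ·
    · # · · ·
    · # # · ·
    · · # · ·
    · · · · ·
T1:
  2·area = 56  (B↔C swapped to make it positive)
  edge (0, 8)→(8, 14): d=(8,6) right/bottom  bias=-1
  edge (8, 14)→(4, 18): d=(-4,4) right/bottom  bias=-1
  edge (4, 18)→(0, 8): d=(-4,-10) top-left  bias=+0
    (0,4)@(1, 9): e=[2,48,6] → #
    (1,4)@(3, 9): e=[-10,40,26] → ·
    (0,5)@(1, 11): e=[18,40,-2] → ·
    (1,5)@(3, 11): e=[6,32,18] → #
    (2,5)@(5, 11): e=[-6,24,38] → ·
    (1,6)@(3, 13): e=[22,24,10] → #
    (2,6)@(5, 13): e=[10,16,30] → #
    (3,6)@(7, 13): e=[-2,8,50] → ·
    (4,6)@(9, 13): e=[-14,0,70] → ·  [on edge]
    (1,7)@(3, 15): e=[38,16,2] → #
    (3,7)@(7, 15): e=[14,0,42] → ·  [on edge]
    (1,8)@(3, 17): e=[54,8,-6] → ·
    (2,8)@(5, 17): e=[42,0,14] → ·  [on edge]
    (1,9)@(3, 19): e=[70,0,-14] → ·  [on edge]
  covered (6 px):
    · · · · ·
    · · · · ·
    · · · · ·
    · · · · ·
    # · · · ·
    · # · · ·
    · # # · ·
    · # # · ·
    · · · · ·
    · · · · ·
T2:
  2·area = 12
  edge (10, 2)→(0, 4): d=(-10,2) right/bottom  bias=-1
  edge (0, 4)→(4, 2): d=(4,-2) top-left  bias=+0
  edge (4, 2)→(10, 2): d=(6,0) top-left  bias=+0
    (1,1)@(3, 3): e=[4,2,6] → #
    (2,1)@(5, 3): e=[0,6,6] → ·  [on edge]
    (1,2)@(3, 5): e=[-16,10,18] → ·
  covered (1 px):
    · · · · ·
    · # · · ·
    · · · · ·
    · · · · ·
    · · · · ·
    · · · · ·
    · · · · ·
    · · · · ·
    · · · · ·
    · · · · ·
T3:
  2·area = 17  (B↔C swapped to make it positive)
  edge (6, 9)→(0, 10): d=(-6,1) right/bottom  bias=-1
  edge (0, 10)→(1, 7): d=(1,-3) top-left  bias=+0
  edge (1, 7)→(6, 9): d=(5,2) right/bottom  bias=-1
    (1,0)@(3, 1): e=[51,0,-34] → ·  [on edge]
    (0,3)@(1, 7): e=[17,0,0] → ·  [on edge]
    (0,4)@(1, 9): e=[5,2,10] → #
    (1,4)@(3, 9): e=[3,8,6] → #
    (2,4)@(5, 9): e=[1,14,2] → #
    (3,4)@(7, 9): e=[-1,20,-2] → ·
    (0,5)@(1, 11): e=[-7,4,20] → ·
    (1,5)@(3, 11): e=[-9,10,16] → ·
    (2,5)@(5, 11): e=[-11,16,12] → ·
  covered (3 px):
    · · · · ·
    · · · · ·
    · · · · ·
    · · · · ·
    # # # · ·
    · · · · ·
    · · · · ·
    · · · · ·
    · · · · ·
    · · · · ·

Z-buffer (winner per pixel, '.' = empty):
  . . . . .
  . 2 . . .
  . 0 . . .
  . 0 . . .
  3 3 3 . .
  . 1 . . .
  . 1 1 . .
  . 1 1 . .
  . . 0 . .
  . . . . .

Result: 1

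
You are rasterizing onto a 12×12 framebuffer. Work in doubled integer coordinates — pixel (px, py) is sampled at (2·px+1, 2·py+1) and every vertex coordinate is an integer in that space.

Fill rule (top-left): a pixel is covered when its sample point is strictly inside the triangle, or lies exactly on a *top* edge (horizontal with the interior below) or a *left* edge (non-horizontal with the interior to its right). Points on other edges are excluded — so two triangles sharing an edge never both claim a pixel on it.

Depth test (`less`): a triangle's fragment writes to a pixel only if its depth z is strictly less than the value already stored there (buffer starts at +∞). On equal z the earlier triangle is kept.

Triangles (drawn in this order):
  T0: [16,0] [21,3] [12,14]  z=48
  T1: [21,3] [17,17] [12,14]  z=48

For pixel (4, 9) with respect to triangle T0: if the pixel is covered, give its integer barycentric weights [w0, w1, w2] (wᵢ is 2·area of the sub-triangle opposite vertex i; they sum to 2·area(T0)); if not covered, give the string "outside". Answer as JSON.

T0:
  2·area = 82
  edge (16, 0)→(21, 3): d=(5,3) right/bottom  bias=-1
  edge (21, 3)→(12, 14): d=(-9,11) right/bottom  bias=-1
  edge (12, 14)→(16, 0): d=(4,-14) top-left  bias=+0
    (8,0)@(17, 1): e=[2,62,18] → X
    (9,0)@(19, 1): e=[-4,40,46] → .
    (8,1)@(17, 3): e=[12,44,26] → X
    (9,1)@(19, 3): e=[6,22,54] → X
    (10,1)@(21, 3): e=[0,0,82] → .  [on edge]
    (7,2)@(15, 5): e=[28,48,6] → X
    (10,2)@(21, 5): e=[10,-18,90] → .
    (7,3)@(15, 7): e=[38,30,14] → X
    (9,3)@(19, 7): e=[26,-14,70] → .
    (7,4)@(15, 9): e=[48,12,22] → X
    (8,4)@(17, 9): e=[42,-10,50] → .
    (6,5)@(13, 11): e=[64,16,2] → X
  covered (10 px):
    . . . . . . . . X . . .
    . . . . . . . . X X . .
    . . . . . . . X X X . .
    . . . . . . . X X . . .
    . . . . . . . X . . . .
    . . . . . . X . . . . .
    . . . . . . . . . . . .
    . . . . . . . . . . . .
    . . . . . . . . . . . .
    . . . . . . . . . . . .
    . . . . . . . . . . . .
    . . . . . . . . . . . .
T1:
  2·area = 82
  edge (21, 3)→(17, 17): d=(-4,14) right/bottom  bias=-1
  edge (17, 17)→(12, 14): d=(-5,-3) top-left  bias=+0
  edge (12, 14)→(21, 3): d=(9,-11) top-left  bias=+0
    (10,1)@(21, 3): e=[0,82,0] → .  [on edge]
    (9,3)@(19, 7): e=[12,56,14] → X
    (10,3)@(21, 7): e=[-16,62,36] → .
    (8,4)@(17, 9): e=[32,40,10] → X
    (10,4)@(21, 9): e=[-24,52,54] → .
    (3,5)@(7, 11): e=[164,0,-82] → .  [on edge]
    (7,5)@(15, 11): e=[52,24,6] → X
    (9,5)@(19, 11): e=[-4,36,50] → .
    (6,6)@(13, 13): e=[72,8,2] → X
    (9,6)@(19, 13): e=[-12,26,68] → .
    (6,7)@(13, 15): e=[64,-2,20] → .
    (7,7)@(15, 15): e=[36,4,42] → X
    (8,8)@(17, 17): e=[0,0,82] → .  [on edge]
  covered (10 px):
    . . . . . . . . . . . .
    . . . . . . . . . . . .
    . . . . . . . . . . . .
    . . . . . . . . . X . .
    . . . . . . . . X X . .
    . . . . . . . X X . . .
    . . . . . . X X X . . .
    . . . . . . . X X . . .
    . . . . . . . . . . . .
    . . . . . . . . . . . .
    . . . . . . . . . . . .
    . . . . . . . . . . . .

Result: "outside"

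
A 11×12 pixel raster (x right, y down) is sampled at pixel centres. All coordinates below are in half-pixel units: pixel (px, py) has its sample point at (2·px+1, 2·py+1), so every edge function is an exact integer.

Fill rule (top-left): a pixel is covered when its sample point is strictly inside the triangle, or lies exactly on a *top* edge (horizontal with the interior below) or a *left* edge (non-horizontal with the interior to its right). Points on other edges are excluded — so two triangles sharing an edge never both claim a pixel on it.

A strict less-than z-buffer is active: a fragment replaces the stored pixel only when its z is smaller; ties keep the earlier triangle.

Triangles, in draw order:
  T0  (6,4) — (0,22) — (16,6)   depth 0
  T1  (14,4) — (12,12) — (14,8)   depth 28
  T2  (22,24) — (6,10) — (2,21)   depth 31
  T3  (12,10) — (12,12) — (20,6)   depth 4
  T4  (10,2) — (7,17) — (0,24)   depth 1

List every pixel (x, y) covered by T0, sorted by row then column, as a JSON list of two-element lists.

T0:
  2·area = 192  (B↔C swapped to make it positive)
  edge (6, 4)→(16, 6): d=(10,2) right/bottom  bias=-1
  edge (16, 6)→(0, 22): d=(-16,16) right/bottom  bias=-1
  edge (0, 22)→(6, 4): d=(6,-18) top-left  bias=+0
    (3,0)@(7, 1): e=[-32,224,0] → ·  [on edge]
    (10,0)@(21, 1): e=[-60,0,252] → ·  [on edge]
    (0,1)@(1, 3): e=[0,288,-96] → ·  [on edge]
    (9,1)@(19, 3): e=[-36,0,228] → ·  [on edge]
    (3,2)@(7, 5): e=[8,160,24] → █
    (4,2)@(9, 5): e=[4,128,60] → █
    (5,2)@(11, 5): e=[0,96,96] → ·  [on edge]
    (8,2)@(17, 5): e=[-12,0,204] → ·  [on edge]
    (2,3)@(5, 7): e=[32,160,0] → █  [on edge]
    (5,3)@(11, 7): e=[20,64,108] → █
    (6,3)@(13, 7): e=[16,32,144] → █
    (7,3)@(15, 7): e=[12,0,180] → ·  [on edge]
    (10,3)@(21, 7): e=[0,-96,288] → ·  [on edge]
    (6,4)@(13, 9): e=[36,0,156] → ·  [on edge]
    (5,5)@(11, 11): e=[60,0,132] → ·  [on edge]
    (1,6)@(3, 13): e=[96,96,0] → █  [on edge]
    (4,6)@(9, 13): e=[84,0,108] → ·  [on edge]
    (3,7)@(7, 15): e=[108,0,84] → ·  [on edge]
    (2,8)@(5, 17): e=[132,0,60] → ·  [on edge]
    (0,9)@(1, 19): e=[160,32,0] → █  [on edge]
    (1,9)@(3, 19): e=[156,0,36] → ·  [on edge]
    (0,10)@(1, 21): e=[180,0,12] → ·  [on edge]
  covered (21 px):
    · · · · · · · · · · ·
    · · · · · · · · · · ·
    · · · █ █ · · · · · ·
    · · █ █ █ █ █ · · · ·
    · · █ █ █ █ · · · · ·
    · · █ █ █ · · · · · ·
    · █ █ █ · · · · · · ·
    · █ █ · · · · · · · ·
    · █ · · · · · · · · ·
    █ · · · · · · · · · ·
    · · · · · · · · · · ·
    · · · · · · · · · · ·
T1:
  2·area = 8  (B↔C swapped to make it positive)
  edge (14, 4)→(14, 8): d=(0,4) right/bottom  bias=-1
  edge (14, 8)→(12, 12): d=(-2,4) right/bottom  bias=-1
  edge (12, 12)→(14, 4): d=(2,-8) top-left  bias=+0
    (6,4)@(13, 9): e=[4,2,2] → █
    (7,4)@(15, 9): e=[-4,-6,18] → ·
    (6,5)@(13, 11): e=[4,-2,6] → ·
  covered (1 px):
    · · · · · · · · · · ·
    · · · · · · · · · · ·
    · · · · · · · · · · ·
    · · · · · · · · · · ·
    · · · · · · █ · · · ·
    · · · · · · · · · · ·
    · · · · · · · · · · ·
    · · · · · · · · · · ·
    · · · · · · · · · · ·
    · · · · · · · · · · ·
    · · · · · · · · · · ·
    · · · · · · · · · · ·
T2:
  2·area = 232  (B↔C swapped to make it positive)
  edge (22, 24)→(2, 21): d=(-20,-3) top-left  bias=+0
  edge (2, 21)→(6, 10): d=(4,-11) top-left  bias=+0
  edge (6, 10)→(22, 24): d=(16,14) right/bottom  bias=-1
    (3,5)@(7, 11): e=[215,15,2] → █
    (4,5)@(9, 11): e=[221,37,-26] → ·
    (2,6)@(5, 13): e=[169,1,62] → █
    (4,6)@(9, 13): e=[181,45,6] → █
    (5,6)@(11, 13): e=[187,67,-22] → ·
    (2,7)@(5, 15): e=[129,9,94] → █
    (5,7)@(11, 15): e=[147,75,10] → █
    (6,7)@(13, 15): e=[153,97,-18] → ·
    (2,8)@(5, 17): e=[89,17,126] → █
    (6,8)@(13, 17): e=[113,105,14] → █
    (7,8)@(15, 17): e=[119,127,-14] → ·
    (1,9)@(3, 19): e=[43,3,186] → █
  covered (30 px):
    · · · · · · · · · · ·
    · · · · · · · · · · ·
    · · · · · · · · · · ·
    · · · · · · · · · · ·
    · · · · · · · · · · ·
    · · · █ · · · · · · ·
    · · █ █ █ · · · · · ·
    · · █ █ █ █ · · · · ·
    · · █ █ █ █ █ · · · ·
    · █ █ █ █ █ █ █ · · ·
    · █ █ █ █ █ █ █ █ · ·
    · · · · · · · · █ █ ·
T3:
  2·area = 16  (B↔C swapped to make it positive)
  edge (12, 10)→(20, 6): d=(8,-4) top-left  bias=+0
  edge (20, 6)→(12, 12): d=(-8,6) right/bottom  bias=-1
  edge (12, 12)→(12, 10): d=(0,-2) top-left  bias=+0
    (7,4)@(15, 9): e=[4,6,6] → █
    (8,4)@(17, 9): e=[12,-6,10] → ·
    (6,5)@(13, 11): e=[12,2,2] → █
    (7,5)@(15, 11): e=[20,-10,6] → ·
    (6,6)@(13, 13): e=[28,-14,2] → ·
  covered (2 px):
    · · · · · · · · · · ·
    · · · · · · · · · · ·
    · · · · · · · · · · ·
    · · · · · · · · · · ·
    · · · · · · · █ · · ·
    · · · · · · █ · · · ·
    · · · · · · · · · · ·
    · · · · · · · · · · ·
    · · · · · · · · · · ·
    · · · · · · · · · · ·
    · · · · · · · · · · ·
    · · · · · · · · · · ·
T4:
  2·area = 84
  edge (10, 2)→(7, 17): d=(-3,15) right/bottom  bias=-1
  edge (7, 17)→(0, 24): d=(-7,7) right/bottom  bias=-1
  edge (0, 24)→(10, 2): d=(10,-22) top-left  bias=+0
    (10,1)@(21, 3): e=[-168,0,252] → ·  [on edge]
    (4,2)@(9, 5): e=[6,70,8] → █
    (5,2)@(11, 5): e=[-24,56,52] → ·
    (9,2)@(19, 5): e=[-144,0,228] → ·  [on edge]
    (4,3)@(9, 7): e=[0,56,28] → ·  [on edge]
    (8,3)@(17, 7): e=[-120,0,204] → ·  [on edge]
    (3,4)@(7, 9): e=[24,56,4] → █
    (4,4)@(9, 9): e=[-6,42,48] → ·
    (7,4)@(15, 9): e=[-96,0,180] → ·  [on edge]
    (3,5)@(7, 11): e=[18,42,24] → █
    (4,5)@(9, 11): e=[-12,28,68] → ·
    (6,5)@(13, 11): e=[-72,0,156] → ·  [on edge]
    (2,6)@(5, 13): e=[42,42,0] → █  [on edge]
    (5,6)@(11, 13): e=[-48,0,132] → ·  [on edge]
    (4,7)@(9, 15): e=[-24,0,108] → ·  [on edge]
    (3,8)@(7, 17): e=[0,0,84] → ·  [on edge]
    (2,9)@(5, 19): e=[24,0,60] → ·  [on edge]
    (1,10)@(3, 21): e=[48,0,36] → ·  [on edge]
    (0,11)@(1, 23): e=[72,0,12] → ·  [on edge]
  covered (9 px):
    · · · · · · · · · · ·
    · · · · · · · · · · ·
    · · · · █ · · · · · ·
    · · · · · · · · · · ·
    · · · █ · · · · · · ·
    · · · █ · · · · · · ·
    · · █ █ · · · · · · ·
    · · █ █ · · · · · · ·
    · · █ · · · · · · · ·
    · █ · · · · · · · · ·
    · · · · · · · · · · ·
    · · · · · · · · · · ·

Answer: [[3,2],[4,2],[2,3],[3,3],[4,3],[5,3],[6,3],[2,4],[3,4],[4,4],[5,4],[2,5],[3,5],[4,5],[1,6],[2,6],[3,6],[1,7],[2,7],[1,8],[0,9]]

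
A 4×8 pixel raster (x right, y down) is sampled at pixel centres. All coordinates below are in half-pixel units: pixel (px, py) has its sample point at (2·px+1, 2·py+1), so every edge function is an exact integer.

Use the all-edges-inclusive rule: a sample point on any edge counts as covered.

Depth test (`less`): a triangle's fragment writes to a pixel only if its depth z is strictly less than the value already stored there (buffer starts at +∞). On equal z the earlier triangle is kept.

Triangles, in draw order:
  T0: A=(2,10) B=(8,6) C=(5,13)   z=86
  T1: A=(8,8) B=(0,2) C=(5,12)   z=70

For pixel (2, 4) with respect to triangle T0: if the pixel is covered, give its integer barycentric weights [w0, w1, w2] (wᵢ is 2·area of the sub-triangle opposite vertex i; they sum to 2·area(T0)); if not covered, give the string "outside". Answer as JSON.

T0:
  2·area = 30
  edge (2, 10)→(8, 6): d=(6,-4) inclusive
  edge (8, 6)→(5, 13): d=(-3,7) inclusive
  edge (5, 13)→(2, 10): d=(-3,-3) inclusive
    (3,3)@(7, 7): e=[2,4,24] → █
    (0,4)@(1, 9): e=[-10,40,0] → ·  [on edge]
    (2,4)@(5, 9): e=[6,12,12] → █
    (3,4)@(7, 9): e=[14,-2,18] → ·
    (1,5)@(3, 11): e=[10,20,0] → █  [on edge]
    (3,5)@(7, 11): e=[26,-8,12] → ·
    (1,6)@(3, 13): e=[22,14,-6] → ·
    (2,6)@(5, 13): e=[30,0,0] → █  [on edge]
    (3,6)@(7, 13): e=[38,-14,6] → ·
    (2,7)@(5, 15): e=[42,-6,-6] → ·
    (3,7)@(7, 15): e=[50,-20,0] → ·  [on edge]
  covered (5 px):
    · · · ·
    · · · ·
    · · · ·
    · · · █
    · · █ ·
    · █ █ ·
    · · █ ·
    · · · ·
T1:
  2·area = 50  (B↔C swapped to make it positive)
  edge (8, 8)→(5, 12): d=(-3,4) inclusive
  edge (5, 12)→(0, 2): d=(-5,-10) inclusive
  edge (0, 2)→(8, 8): d=(8,6) inclusive
    (0,1)@(1, 3): e=[43,5,2] → █
    (1,1)@(3, 3): e=[35,25,-10] → ·
    (0,2)@(1, 5): e=[37,-5,18] → ·
    (1,2)@(3, 5): e=[29,15,6] → █
    (2,2)@(5, 5): e=[21,35,-6] → ·
    (1,3)@(3, 7): e=[23,5,22] → █
    (2,3)@(5, 7): e=[15,25,10] → █
    (3,3)@(7, 7): e=[7,45,-2] → ·
    (1,4)@(3, 9): e=[17,-5,38] → ·
    (2,4)@(5, 9): e=[9,15,26] → █
    (3,4)@(7, 9): e=[1,35,14] → █
    (2,5)@(5, 11): e=[3,5,42] → █
  covered (7 px):
    · · · ·
    █ · · ·
    · █ · ·
    · █ █ ·
    · · █ █
    · · █ ·
    · · · ·
    · · · ·

Answer: [12,12,6]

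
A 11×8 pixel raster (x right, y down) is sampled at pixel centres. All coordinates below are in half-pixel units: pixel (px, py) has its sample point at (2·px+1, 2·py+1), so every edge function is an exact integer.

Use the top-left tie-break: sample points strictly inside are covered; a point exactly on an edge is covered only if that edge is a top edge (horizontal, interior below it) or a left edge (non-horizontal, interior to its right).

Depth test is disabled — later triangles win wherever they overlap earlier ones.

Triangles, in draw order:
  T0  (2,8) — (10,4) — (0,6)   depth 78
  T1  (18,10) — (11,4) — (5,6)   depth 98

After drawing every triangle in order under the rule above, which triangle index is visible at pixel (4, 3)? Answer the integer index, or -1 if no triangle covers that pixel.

T0:
  2·area = 24  (B↔C swapped to make it positive)
  edge (2, 8)→(0, 6): d=(-2,-2) top-left  bias=+0
  edge (0, 6)→(10, 4): d=(10,-2) top-left  bias=+0
  edge (10, 4)→(2, 8): d=(-8,4) right/bottom  bias=-1
    (7,1)@(15, 3): e=[36,0,-12] → ·  [on edge]
    (2,2)@(5, 5): e=[12,0,12] → █  [on edge]
    (3,2)@(7, 5): e=[16,4,4] → █
    (4,2)@(9, 5): e=[20,8,-4] → ·
    (0,3)@(1, 7): e=[0,12,12] → █  [on edge]
    (1,3)@(3, 7): e=[4,16,4] → █
    (2,3)@(5, 7): e=[8,20,-4] → ·
    (3,3)@(7, 7): e=[12,24,-12] → ·
    (0,4)@(1, 9): e=[-4,32,-4] → ·
    (1,4)@(3, 9): e=[0,36,-12] → ·  [on edge]
    (2,5)@(5, 11): e=[0,60,-36] → ·  [on edge]
    (3,6)@(7, 13): e=[0,84,-60] → ·  [on edge]
    (4,7)@(9, 15): e=[0,108,-84] → ·  [on edge]
  covered (4 px):
    · · · · · · · · · · ·
    · · · · · · · · · · ·
    · · █ █ · · · · · · ·
    █ █ · · · · · · · · ·
    · · · · · · · · · · ·
    · · · · · · · · · · ·
    · · · · · · · · · · ·
    · · · · · · · · · · ·
T1:
  2·area = 50  (B↔C swapped to make it positive)
  edge (18, 10)→(5, 6): d=(-13,-4) top-left  bias=+0
  edge (5, 6)→(11, 4): d=(6,-2) top-left  bias=+0
  edge (11, 4)→(18, 10): d=(7,6) right/bottom  bias=-1
    (4,2)@(9, 5): e=[29,2,19] → █
    (5,2)@(11, 5): e=[37,6,7] → █
    (6,2)@(13, 5): e=[45,10,-5] → ·
    (4,3)@(9, 7): e=[3,14,33] → █
    (6,3)@(13, 7): e=[19,22,9] → █
    (7,3)@(15, 7): e=[27,26,-3] → ·
    (4,4)@(9, 9): e=[-23,26,47] → ·
    (5,4)@(11, 9): e=[-15,30,35] → ·
    (6,4)@(13, 9): e=[-7,34,23] → ·
    (7,4)@(15, 9): e=[1,38,11] → █
    (8,4)@(17, 9): e=[9,42,-1] → ·
    (7,5)@(15, 11): e=[-25,50,25] → ·
  covered (6 px):
    · · · · · · · · · · ·
    · · · · · · · · · · ·
    · · · · █ █ · · · · ·
    · · · · █ █ █ · · · ·
    · · · · · · · █ · · ·
    · · · · · · · · · · ·
    · · · · · · · · · · ·
    · · · · · · · · · · ·

Z-buffer (winner per pixel, '.' = empty):
  . . . . . . . . . . .
  . . . . . . . . . . .
  . . 0 0 1 1 . . . . .
  0 0 . . 1 1 1 . . . .
  . . . . . . . 1 . . .
  . . . . . . . . . . .
  . . . . . . . . . . .
  . . . . . . . . . . .

Result: 1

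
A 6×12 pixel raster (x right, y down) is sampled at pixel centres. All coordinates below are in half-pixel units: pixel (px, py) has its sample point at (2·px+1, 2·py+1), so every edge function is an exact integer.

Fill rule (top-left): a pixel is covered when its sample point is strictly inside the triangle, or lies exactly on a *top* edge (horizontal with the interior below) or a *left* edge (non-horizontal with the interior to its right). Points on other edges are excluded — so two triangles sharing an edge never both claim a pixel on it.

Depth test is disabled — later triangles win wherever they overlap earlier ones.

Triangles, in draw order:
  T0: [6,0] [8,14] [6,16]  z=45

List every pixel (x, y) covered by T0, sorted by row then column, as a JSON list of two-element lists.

T0:
  2·area = 32
  edge (6, 0)→(8, 14): d=(2,14) right/bottom  bias=-1
  edge (8, 14)→(6, 16): d=(-2,2) right/bottom  bias=-1
  edge (6, 16)→(6, 0): d=(0,-16) top-left  bias=+0
    (3,3)@(7, 7): e=[0,16,16] → .  [on edge]
    (3,4)@(7, 9): e=[4,12,16] → X
    (4,4)@(9, 9): e=[-24,8,48] → .
    (3,5)@(7, 11): e=[8,8,16] → X
    (4,5)@(9, 11): e=[-20,4,48] → .
    (5,5)@(11, 11): e=[-48,0,80] → .  [on edge]
    (3,6)@(7, 13): e=[12,4,16] → X
    (4,6)@(9, 13): e=[-16,0,48] → .  [on edge]
    (3,7)@(7, 15): e=[16,0,16] → .  [on edge]
    (2,8)@(5, 17): e=[48,0,-16] → .  [on edge]
    (1,9)@(3, 19): e=[80,0,-48] → .  [on edge]
    (0,10)@(1, 21): e=[112,0,-80] → .  [on edge]
    (4,10)@(9, 21): e=[0,-16,48] → .  [on edge]
  covered (3 px):
    . . . . . .
    . . . . . .
    . . . . . .
    . . . . . .
    . . . X . .
    . . . X . .
    . . . X . .
    . . . . . .
    . . . . . .
    . . . . . .
    . . . . . .
    . . . . . .

Answer: [[3,4],[3,5],[3,6]]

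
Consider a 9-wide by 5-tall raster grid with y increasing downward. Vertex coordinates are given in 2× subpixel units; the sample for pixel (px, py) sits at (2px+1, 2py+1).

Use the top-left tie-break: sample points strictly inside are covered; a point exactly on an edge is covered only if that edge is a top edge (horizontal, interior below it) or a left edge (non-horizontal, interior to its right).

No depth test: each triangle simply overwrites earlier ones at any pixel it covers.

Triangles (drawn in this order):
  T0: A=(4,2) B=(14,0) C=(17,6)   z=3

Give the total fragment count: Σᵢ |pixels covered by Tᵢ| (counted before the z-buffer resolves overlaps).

T0:
  2·area = 66
  edge (4, 2)→(14, 0): d=(10,-2) top-left  bias=+0
  edge (14, 0)→(17, 6): d=(3,6) right/bottom  bias=-1
  edge (17, 6)→(4, 2): d=(-13,-4) top-left  bias=+0
    (4,0)@(9, 1): e=[0,33,33] → X  [on edge]
    (5,0)@(11, 1): e=[4,21,41] → X
    (6,0)@(13, 1): e=[8,9,49] → X
    (7,0)@(15, 1): e=[12,-3,57] → .
    (4,1)@(9, 3): e=[20,39,7] → X
    (7,1)@(15, 3): e=[32,3,31] → X
    (8,1)@(17, 3): e=[36,-9,39] → .
    (4,2)@(9, 5): e=[40,45,-19] → .
    (5,2)@(11, 5): e=[44,33,-11] → .
    (6,2)@(13, 5): e=[48,21,-3] → .
    (7,2)@(15, 5): e=[52,9,5] → X
    (8,2)@(17, 5): e=[56,-3,13] → .
  covered (8 px):
    . . . . X X X . .
    . . . . X X X X .
    . . . . . . . X .
    . . . . . . . . .
    . . . . . . . . .

Answer: 8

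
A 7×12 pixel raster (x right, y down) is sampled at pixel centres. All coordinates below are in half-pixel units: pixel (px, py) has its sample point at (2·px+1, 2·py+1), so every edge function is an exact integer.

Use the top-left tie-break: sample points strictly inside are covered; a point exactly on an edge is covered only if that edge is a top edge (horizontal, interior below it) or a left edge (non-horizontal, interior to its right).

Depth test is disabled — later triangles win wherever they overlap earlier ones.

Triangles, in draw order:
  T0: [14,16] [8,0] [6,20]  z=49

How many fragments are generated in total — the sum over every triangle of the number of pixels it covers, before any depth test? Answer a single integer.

T0:
  2·area = 152  (B↔C swapped to make it positive)
  edge (14, 16)→(6, 20): d=(-8,4) right/bottom  bias=-1
  edge (6, 20)→(8, 0): d=(2,-20) top-left  bias=+0
  edge (8, 0)→(14, 16): d=(6,16) right/bottom  bias=-1
    (4,1)@(9, 3): e=[124,26,2] → X
    (5,1)@(11, 3): e=[116,66,-30] → .
    (4,2)@(9, 5): e=[108,30,14] → X
    (5,2)@(11, 5): e=[100,70,-18] → .
    (4,3)@(9, 7): e=[92,34,26] → X
    (5,3)@(11, 7): e=[84,74,-6] → .
    (4,4)@(9, 9): e=[76,38,38] → X
    (5,4)@(11, 9): e=[68,78,6] → X
    (6,4)@(13, 9): e=[60,118,-26] → .
    (3,5)@(7, 11): e=[68,2,82] → X
    (6,5)@(13, 11): e=[44,122,-14] → .
    (3,6)@(7, 13): e=[52,6,94] → X
  covered (19 px):
    . . . . . . .
    . . . . X . .
    . . . . X . .
    . . . . X . .
    . . . . X X .
    . . . X X X .
    . . . X X X .
    . . . X X X X
    . . . X X X .
    . . . X . . .
    . . . . . . .
    . . . . . . .

Final: 19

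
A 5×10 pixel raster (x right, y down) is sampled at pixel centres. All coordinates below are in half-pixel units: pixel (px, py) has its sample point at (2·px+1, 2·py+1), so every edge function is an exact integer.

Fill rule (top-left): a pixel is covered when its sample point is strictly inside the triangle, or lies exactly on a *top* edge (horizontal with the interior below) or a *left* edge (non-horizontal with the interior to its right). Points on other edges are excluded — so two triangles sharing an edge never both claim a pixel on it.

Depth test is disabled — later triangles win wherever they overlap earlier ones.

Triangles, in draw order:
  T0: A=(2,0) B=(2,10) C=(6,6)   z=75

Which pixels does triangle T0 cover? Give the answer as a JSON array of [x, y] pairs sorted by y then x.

T0:
  2·area = 40  (B↔C swapped to make it positive)
  edge (2, 0)→(6, 6): d=(4,6) right/bottom  bias=-1
  edge (6, 6)→(2, 10): d=(-4,4) right/bottom  bias=-1
  edge (2, 10)→(2, 0): d=(0,-10) top-left  bias=+0
    (1,1)@(3, 3): e=[6,24,10] → #
    (2,1)@(5, 3): e=[-6,16,30] → ·
    (4,1)@(9, 3): e=[-30,0,70] → ·  [on edge]
    (1,2)@(3, 5): e=[14,16,10] → #
    (2,2)@(5, 5): e=[2,8,30] → #
    (3,2)@(7, 5): e=[-10,0,50] → ·  [on edge]
    (1,3)@(3, 7): e=[22,8,10] → #
    (2,3)@(5, 7): e=[10,0,30] → ·  [on edge]
    (1,4)@(3, 9): e=[30,0,10] → ·  [on edge]
    (0,5)@(1, 11): e=[50,0,-10] → ·  [on edge]
  covered (4 px):
    · · · · ·
    · # · · ·
    · # # · ·
    · # · · ·
    · · · · ·
    · · · · ·
    · · · · ·
    · · · · ·
    · · · · ·
    · · · · ·

Final: [[1,1],[1,2],[2,2],[1,3]]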